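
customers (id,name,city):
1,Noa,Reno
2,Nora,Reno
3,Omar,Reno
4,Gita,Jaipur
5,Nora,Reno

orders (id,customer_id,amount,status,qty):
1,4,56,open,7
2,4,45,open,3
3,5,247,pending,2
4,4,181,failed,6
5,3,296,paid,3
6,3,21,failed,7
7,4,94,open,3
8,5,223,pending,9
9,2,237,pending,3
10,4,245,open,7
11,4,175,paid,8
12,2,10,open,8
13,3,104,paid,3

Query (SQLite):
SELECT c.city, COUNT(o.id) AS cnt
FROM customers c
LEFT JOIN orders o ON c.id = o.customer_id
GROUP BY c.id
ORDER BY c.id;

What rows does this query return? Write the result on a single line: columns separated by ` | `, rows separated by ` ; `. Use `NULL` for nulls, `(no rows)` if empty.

Reno | 0 ; Reno | 2 ; Reno | 3 ; Jaipur | 6 ; Reno | 2

LEFT JOIN keeps every customers row; unmatched ones get NULL for orders columns.
Group by customers.id and compute COUNT(o.id). COUNT(col) of an all-NULL group is 0.
  1: ids {—} → COUNT(o.id)=0
  2: ids {9, 12} → COUNT(o.id)=2
  3: ids {5, 6, 13} → COUNT(o.id)=3
  4: ids {1, 2, 4, 7, 10, 11} → COUNT(o.id)=6
  5: ids {3, 8} → COUNT(o.id)=2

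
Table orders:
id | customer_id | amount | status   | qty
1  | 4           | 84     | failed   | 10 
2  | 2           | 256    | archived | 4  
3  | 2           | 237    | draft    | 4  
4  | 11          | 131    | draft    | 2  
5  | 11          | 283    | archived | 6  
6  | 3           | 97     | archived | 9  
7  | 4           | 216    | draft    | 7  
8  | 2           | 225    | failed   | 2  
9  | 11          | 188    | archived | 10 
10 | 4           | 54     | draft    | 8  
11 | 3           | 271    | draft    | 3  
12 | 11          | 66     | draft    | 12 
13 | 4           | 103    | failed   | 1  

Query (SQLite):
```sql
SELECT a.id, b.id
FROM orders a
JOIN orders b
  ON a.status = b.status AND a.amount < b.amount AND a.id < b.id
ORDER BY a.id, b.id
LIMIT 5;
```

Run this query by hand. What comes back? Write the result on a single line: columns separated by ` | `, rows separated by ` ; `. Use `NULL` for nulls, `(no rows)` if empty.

Pairs (a,b) with same status, a.amount < b.amount, a.id < b.id.
status groups: archived:{2,5,6,9} draft:{3,4,7,10,11,12} failed:{1,8,13}
Ordered by (a.id, b.id); first 5.

1 | 8 ; 1 | 13 ; 2 | 5 ; 3 | 11 ; 4 | 7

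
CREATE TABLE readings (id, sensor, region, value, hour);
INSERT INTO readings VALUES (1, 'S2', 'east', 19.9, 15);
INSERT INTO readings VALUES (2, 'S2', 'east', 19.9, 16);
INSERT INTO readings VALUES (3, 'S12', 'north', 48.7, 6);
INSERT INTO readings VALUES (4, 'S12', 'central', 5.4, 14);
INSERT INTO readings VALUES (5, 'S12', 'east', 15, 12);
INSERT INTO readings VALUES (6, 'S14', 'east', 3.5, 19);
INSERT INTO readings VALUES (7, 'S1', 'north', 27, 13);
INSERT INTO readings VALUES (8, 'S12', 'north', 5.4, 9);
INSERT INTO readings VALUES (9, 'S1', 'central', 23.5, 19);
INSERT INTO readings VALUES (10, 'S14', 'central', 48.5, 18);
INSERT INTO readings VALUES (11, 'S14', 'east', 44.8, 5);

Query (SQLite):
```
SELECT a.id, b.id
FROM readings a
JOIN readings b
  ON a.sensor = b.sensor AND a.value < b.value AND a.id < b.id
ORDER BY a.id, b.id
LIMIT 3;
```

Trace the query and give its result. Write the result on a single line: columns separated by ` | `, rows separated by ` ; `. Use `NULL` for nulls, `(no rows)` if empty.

Pairs (a,b) with same sensor, a.value < b.value, a.id < b.id.
sensor groups: S1:{7,9} S12:{3,4,5,8} S14:{6,10,11} S2:{1,2}
Ordered by (a.id, b.id); first 3.

4 | 5 ; 6 | 10 ; 6 | 11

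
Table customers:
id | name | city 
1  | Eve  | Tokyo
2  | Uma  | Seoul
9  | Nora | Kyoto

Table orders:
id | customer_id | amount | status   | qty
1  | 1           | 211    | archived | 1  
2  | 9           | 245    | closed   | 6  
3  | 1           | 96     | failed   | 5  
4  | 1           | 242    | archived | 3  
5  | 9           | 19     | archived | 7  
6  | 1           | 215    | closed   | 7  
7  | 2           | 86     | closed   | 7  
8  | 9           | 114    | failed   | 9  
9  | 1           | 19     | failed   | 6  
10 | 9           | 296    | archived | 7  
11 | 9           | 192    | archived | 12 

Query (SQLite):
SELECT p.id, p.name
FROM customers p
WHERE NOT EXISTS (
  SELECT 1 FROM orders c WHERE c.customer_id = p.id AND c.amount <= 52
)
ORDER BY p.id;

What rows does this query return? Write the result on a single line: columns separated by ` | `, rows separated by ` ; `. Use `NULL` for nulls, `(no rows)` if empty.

2 | Uma

For each customers row, check whether any orders with matching customer_id has amount <= 52.
Keep rows where that is false.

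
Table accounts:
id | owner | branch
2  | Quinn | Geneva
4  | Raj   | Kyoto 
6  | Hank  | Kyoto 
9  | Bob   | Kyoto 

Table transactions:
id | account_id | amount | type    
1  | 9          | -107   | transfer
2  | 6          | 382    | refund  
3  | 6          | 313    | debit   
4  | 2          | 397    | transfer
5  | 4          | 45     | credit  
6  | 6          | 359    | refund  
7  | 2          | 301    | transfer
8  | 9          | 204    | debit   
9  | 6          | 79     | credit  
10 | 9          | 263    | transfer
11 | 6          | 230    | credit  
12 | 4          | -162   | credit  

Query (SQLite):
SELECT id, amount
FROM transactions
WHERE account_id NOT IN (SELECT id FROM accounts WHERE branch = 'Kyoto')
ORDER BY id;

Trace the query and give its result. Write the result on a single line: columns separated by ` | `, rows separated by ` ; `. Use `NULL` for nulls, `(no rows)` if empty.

Inner query: accounts.id where branch = 'Kyoto'.
Outer: keep transactions rows whose account_id is not in that set.
Inner query → {4, 6, 9}

4 | 397 ; 7 | 301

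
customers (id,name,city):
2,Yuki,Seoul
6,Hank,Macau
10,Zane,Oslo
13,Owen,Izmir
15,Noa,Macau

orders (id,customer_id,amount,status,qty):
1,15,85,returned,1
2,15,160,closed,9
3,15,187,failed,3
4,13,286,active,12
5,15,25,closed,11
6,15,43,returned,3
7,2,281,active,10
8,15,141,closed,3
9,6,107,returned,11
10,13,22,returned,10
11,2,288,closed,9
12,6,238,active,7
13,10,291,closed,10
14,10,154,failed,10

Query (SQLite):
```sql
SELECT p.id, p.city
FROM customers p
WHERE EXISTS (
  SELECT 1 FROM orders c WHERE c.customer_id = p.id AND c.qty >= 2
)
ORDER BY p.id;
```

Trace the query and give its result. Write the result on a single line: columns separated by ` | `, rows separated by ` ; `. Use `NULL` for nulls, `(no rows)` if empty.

For each customers row, check whether any orders with matching customer_id has qty >= 2.
Keep rows where that is true.

2 | Seoul ; 6 | Macau ; 10 | Oslo ; 13 | Izmir ; 15 | Macau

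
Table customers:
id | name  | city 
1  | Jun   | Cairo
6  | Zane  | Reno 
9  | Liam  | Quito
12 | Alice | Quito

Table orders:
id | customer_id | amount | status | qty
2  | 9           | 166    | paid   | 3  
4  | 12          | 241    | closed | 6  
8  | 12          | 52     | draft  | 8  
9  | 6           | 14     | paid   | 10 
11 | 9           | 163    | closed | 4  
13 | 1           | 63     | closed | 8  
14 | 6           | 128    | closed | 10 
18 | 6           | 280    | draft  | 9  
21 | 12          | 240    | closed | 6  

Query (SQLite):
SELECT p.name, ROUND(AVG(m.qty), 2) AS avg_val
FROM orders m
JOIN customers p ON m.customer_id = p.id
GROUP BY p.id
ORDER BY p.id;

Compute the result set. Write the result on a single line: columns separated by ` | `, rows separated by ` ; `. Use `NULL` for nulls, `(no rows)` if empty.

Jun | 8 ; Zane | 9.67 ; Liam | 3.5 ; Alice | 6.67

Join each orders row to its customers via customer_id.
Group joined rows by customers.id; compute ROUND(AVG(m.qty), 2) per group.
  1: ids {13} → ROUND(AVG(m.qty), 2)=8
  6: ids {9, 14, 18} → ROUND(AVG(m.qty), 2)=9.67
  9: ids {2, 11} → ROUND(AVG(m.qty), 2)=3.5
  12: ids {4, 8, 21} → ROUND(AVG(m.qty), 2)=6.67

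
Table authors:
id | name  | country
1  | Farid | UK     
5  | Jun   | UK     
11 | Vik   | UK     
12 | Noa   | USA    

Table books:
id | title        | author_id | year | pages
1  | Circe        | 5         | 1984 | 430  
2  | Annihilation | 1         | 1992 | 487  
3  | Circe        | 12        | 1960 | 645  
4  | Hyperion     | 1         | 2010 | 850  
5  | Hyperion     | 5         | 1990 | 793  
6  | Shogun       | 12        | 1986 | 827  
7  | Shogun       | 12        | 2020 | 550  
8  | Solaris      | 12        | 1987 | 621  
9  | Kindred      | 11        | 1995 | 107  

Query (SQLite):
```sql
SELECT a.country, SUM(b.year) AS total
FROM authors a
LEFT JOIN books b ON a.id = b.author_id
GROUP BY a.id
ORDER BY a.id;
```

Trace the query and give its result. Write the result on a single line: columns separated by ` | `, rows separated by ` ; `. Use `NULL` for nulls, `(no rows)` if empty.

LEFT JOIN keeps every authors row; unmatched ones get NULL for books columns.
Group by authors.id and compute SUM(b.year). SUM over an all-NULL group is NULL.
  1: ids {2, 4} → SUM(b.year)=4002
  5: ids {1, 5} → SUM(b.year)=3974
  11: ids {9} → SUM(b.year)=1995
  12: ids {3, 6, 7, 8} → SUM(b.year)=7953

UK | 4002 ; UK | 3974 ; UK | 1995 ; USA | 7953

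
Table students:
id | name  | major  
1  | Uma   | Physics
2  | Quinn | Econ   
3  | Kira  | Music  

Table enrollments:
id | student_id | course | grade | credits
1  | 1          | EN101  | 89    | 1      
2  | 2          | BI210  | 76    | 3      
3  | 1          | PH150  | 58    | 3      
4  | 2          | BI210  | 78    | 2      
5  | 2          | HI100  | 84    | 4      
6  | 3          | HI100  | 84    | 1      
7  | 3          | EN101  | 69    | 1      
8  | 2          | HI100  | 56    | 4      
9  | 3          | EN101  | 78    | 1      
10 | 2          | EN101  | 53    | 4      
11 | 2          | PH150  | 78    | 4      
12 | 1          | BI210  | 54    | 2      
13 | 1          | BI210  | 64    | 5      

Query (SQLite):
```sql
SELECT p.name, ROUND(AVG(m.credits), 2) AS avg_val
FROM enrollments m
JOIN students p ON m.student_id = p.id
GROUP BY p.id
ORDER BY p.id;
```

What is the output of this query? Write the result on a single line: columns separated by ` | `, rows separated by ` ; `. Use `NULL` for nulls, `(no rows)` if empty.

Uma | 2.75 ; Quinn | 3.5 ; Kira | 1

Join each enrollments row to its students via student_id.
Group joined rows by students.id; compute ROUND(AVG(m.credits), 2) per group.
  1: ids {1, 3, 12, 13} → ROUND(AVG(m.credits), 2)=2.75
  2: ids {2, 4, 5, 8, 10, 11} → ROUND(AVG(m.credits), 2)=3.5
  3: ids {6, 7, 9} → ROUND(AVG(m.credits), 2)=1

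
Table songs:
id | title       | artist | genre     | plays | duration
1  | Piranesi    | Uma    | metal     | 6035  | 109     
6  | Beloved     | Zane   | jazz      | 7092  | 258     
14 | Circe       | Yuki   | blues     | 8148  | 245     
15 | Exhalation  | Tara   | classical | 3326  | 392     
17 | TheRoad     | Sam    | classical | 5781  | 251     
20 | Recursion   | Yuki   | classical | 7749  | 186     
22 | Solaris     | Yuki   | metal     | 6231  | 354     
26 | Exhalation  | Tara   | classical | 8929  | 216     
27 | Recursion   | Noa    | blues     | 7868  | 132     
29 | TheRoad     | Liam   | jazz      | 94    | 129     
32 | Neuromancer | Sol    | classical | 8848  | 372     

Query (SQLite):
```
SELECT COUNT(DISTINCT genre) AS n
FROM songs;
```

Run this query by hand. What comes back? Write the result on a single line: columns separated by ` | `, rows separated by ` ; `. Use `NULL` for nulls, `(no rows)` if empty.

Count distinct non-NULL genre values.

4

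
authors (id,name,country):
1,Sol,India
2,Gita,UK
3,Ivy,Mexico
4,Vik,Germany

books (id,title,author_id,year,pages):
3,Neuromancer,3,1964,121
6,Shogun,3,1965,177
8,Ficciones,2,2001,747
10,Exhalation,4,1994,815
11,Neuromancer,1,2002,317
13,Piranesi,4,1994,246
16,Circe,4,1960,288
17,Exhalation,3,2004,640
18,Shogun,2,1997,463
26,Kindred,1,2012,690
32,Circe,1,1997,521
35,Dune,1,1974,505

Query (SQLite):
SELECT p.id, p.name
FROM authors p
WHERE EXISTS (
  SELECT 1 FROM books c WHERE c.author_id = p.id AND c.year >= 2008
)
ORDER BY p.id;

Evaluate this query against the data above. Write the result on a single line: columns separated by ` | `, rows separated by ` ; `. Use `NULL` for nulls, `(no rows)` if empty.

For each authors row, check whether any books with matching author_id has year >= 2008.
Keep rows where that is true.

1 | Sol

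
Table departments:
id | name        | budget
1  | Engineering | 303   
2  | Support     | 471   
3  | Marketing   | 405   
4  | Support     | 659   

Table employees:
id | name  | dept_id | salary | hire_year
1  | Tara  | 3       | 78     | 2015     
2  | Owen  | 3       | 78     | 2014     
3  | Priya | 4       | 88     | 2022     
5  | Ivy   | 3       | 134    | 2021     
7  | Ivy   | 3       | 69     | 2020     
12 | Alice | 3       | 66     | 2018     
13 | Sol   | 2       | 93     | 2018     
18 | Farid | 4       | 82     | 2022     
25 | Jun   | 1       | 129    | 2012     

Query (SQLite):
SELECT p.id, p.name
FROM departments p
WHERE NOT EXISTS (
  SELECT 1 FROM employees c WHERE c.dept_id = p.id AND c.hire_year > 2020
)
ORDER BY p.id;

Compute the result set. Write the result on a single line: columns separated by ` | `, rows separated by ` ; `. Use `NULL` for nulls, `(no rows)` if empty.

1 | Engineering ; 2 | Support

For each departments row, check whether any employees with matching dept_id has hire_year > 2020.
Keep rows where that is false.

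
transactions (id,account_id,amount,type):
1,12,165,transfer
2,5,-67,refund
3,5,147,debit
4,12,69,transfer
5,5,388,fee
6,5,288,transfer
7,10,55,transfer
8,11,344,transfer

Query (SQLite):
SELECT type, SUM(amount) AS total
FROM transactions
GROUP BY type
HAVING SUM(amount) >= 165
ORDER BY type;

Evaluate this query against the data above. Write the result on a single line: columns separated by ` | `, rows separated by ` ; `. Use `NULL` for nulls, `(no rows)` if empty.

Partition transactions by type; compute SUM(amount) within each group.
HAVING: keep groups where SUM(amount) >= 165.
  debit: ids {3} → SUM(amount)=147
  fee: ids {5} → SUM(amount)=388
  refund: ids {2} → SUM(amount)=-67
  transfer: ids {1, 4, 6, 7, 8} → SUM(amount)=921

fee | 388 ; transfer | 921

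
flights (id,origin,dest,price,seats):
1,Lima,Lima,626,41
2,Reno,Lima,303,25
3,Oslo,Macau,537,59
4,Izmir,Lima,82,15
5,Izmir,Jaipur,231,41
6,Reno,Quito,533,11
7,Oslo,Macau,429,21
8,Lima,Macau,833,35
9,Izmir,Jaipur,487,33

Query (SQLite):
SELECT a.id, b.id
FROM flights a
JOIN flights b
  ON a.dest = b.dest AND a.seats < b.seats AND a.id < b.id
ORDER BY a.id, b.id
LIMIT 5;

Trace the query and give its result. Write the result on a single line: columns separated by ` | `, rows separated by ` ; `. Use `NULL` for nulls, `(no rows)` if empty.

Pairs (a,b) with same dest, a.seats < b.seats, a.id < b.id.
dest groups: Jaipur:{5,9} Lima:{1,2,4} Macau:{3,7,8} Quito:{6}
Ordered by (a.id, b.id); first 5.

7 | 8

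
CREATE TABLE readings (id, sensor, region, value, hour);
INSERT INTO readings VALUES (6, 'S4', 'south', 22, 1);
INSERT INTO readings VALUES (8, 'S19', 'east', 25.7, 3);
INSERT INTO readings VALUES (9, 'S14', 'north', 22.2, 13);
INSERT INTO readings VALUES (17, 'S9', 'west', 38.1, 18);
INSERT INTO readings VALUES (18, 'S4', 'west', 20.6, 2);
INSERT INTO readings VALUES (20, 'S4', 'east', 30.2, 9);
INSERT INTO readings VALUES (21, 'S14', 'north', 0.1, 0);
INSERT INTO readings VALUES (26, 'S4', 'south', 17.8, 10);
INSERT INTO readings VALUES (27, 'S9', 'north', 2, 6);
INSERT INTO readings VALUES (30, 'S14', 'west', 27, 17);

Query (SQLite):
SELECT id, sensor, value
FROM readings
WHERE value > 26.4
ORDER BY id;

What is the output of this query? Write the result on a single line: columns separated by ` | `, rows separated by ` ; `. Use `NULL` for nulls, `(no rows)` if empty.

17 | S9 | 38.1 ; 20 | S4 | 30.2 ; 30 | S14 | 27

value > 26.4: ids {17, 20, 30}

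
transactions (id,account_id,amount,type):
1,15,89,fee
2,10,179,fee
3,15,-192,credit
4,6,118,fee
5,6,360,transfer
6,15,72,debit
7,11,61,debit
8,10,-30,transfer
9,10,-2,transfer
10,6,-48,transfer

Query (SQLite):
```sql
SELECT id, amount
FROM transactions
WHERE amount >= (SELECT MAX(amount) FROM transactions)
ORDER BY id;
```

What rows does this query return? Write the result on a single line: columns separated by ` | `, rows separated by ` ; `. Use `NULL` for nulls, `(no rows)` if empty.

Scalar subquery: MAX(amount) over all transactions rows = 360.
Keep rows where amount >= that value.

5 | 360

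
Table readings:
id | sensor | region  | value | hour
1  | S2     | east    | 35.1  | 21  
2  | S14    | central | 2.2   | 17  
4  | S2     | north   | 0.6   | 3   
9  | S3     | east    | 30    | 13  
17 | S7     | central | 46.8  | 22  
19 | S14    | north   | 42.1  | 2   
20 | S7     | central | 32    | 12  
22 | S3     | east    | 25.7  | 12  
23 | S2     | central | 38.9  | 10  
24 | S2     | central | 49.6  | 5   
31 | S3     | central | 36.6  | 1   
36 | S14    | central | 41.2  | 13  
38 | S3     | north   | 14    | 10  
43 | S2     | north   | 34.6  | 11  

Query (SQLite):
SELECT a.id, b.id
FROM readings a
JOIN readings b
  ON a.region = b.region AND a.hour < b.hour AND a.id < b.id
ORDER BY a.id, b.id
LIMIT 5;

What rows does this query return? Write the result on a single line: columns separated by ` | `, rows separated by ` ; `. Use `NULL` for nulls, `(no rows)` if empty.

Pairs (a,b) with same region, a.hour < b.hour, a.id < b.id.
region groups: central:{2,17,20,23,24,31,36} east:{1,9,22} north:{4,19,38,43}
Ordered by (a.id, b.id); first 5.

2 | 17 ; 4 | 38 ; 4 | 43 ; 19 | 38 ; 19 | 43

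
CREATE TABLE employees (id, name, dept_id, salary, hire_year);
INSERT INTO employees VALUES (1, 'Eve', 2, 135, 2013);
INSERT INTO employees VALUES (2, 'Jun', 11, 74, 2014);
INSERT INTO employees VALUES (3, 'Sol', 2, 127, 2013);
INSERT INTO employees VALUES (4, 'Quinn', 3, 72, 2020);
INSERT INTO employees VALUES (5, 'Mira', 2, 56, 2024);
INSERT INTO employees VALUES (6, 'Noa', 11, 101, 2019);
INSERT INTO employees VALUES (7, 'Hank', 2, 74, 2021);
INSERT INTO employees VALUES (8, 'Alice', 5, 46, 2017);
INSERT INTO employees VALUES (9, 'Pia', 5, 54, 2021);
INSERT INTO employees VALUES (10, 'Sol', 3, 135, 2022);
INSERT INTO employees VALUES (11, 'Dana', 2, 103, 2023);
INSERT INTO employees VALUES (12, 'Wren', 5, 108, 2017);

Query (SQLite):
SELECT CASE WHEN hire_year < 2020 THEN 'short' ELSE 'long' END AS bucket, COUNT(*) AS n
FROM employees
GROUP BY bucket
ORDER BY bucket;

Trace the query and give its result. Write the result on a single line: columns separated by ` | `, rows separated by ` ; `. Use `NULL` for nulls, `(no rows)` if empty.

Bucket rows by hire_year < 2020 → 'short' else 'long'; count each bucket.

long | 6 ; short | 6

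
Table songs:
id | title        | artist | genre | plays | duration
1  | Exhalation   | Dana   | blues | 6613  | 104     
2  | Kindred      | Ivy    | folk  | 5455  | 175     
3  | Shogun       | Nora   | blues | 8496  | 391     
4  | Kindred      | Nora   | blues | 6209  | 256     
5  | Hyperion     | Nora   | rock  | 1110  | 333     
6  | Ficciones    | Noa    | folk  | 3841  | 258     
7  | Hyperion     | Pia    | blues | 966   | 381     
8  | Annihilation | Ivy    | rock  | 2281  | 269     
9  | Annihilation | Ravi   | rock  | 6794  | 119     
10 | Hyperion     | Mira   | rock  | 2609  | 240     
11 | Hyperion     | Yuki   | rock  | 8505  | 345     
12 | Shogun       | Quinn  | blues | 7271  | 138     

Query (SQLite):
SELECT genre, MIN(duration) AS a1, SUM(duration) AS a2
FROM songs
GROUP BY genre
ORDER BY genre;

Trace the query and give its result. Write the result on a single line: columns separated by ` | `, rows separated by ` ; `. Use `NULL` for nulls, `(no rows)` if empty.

blues | 104 | 1270 ; folk | 175 | 433 ; rock | 119 | 1306

Group songs by genre.
Per group compute: MIN(duration), SUM(duration).
  blues: ids {1, 3, 4, 7, 12} → MIN(duration)=104, SUM(duration)=1270
  folk: ids {2, 6} → MIN(duration)=175, SUM(duration)=433
  rock: ids {5, 8, 9, 10, 11} → MIN(duration)=119, SUM(duration)=1306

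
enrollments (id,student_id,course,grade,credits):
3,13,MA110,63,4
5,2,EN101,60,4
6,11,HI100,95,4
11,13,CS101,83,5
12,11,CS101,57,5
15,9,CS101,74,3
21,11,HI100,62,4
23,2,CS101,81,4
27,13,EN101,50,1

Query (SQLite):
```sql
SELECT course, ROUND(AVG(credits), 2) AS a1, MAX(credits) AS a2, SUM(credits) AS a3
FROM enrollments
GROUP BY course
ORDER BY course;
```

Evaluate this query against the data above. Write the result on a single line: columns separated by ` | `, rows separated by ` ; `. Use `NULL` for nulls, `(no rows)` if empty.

CS101 | 4.25 | 5 | 17 ; EN101 | 2.5 | 4 | 5 ; HI100 | 4 | 4 | 8 ; MA110 | 4 | 4 | 4

Group enrollments by course.
Per group compute: ROUND(AVG(credits), 2), MAX(credits), SUM(credits).
  CS101: ids {11, 12, 15, 23} → ROUND(AVG(credits), 2)=4.25, MAX(credits)=5, SUM(credits)=17
  EN101: ids {5, 27} → ROUND(AVG(credits), 2)=2.5, MAX(credits)=4, SUM(credits)=5
  HI100: ids {6, 21} → ROUND(AVG(credits), 2)=4, MAX(credits)=4, SUM(credits)=8
  MA110: ids {3} → ROUND(AVG(credits), 2)=4, MAX(credits)=4, SUM(credits)=4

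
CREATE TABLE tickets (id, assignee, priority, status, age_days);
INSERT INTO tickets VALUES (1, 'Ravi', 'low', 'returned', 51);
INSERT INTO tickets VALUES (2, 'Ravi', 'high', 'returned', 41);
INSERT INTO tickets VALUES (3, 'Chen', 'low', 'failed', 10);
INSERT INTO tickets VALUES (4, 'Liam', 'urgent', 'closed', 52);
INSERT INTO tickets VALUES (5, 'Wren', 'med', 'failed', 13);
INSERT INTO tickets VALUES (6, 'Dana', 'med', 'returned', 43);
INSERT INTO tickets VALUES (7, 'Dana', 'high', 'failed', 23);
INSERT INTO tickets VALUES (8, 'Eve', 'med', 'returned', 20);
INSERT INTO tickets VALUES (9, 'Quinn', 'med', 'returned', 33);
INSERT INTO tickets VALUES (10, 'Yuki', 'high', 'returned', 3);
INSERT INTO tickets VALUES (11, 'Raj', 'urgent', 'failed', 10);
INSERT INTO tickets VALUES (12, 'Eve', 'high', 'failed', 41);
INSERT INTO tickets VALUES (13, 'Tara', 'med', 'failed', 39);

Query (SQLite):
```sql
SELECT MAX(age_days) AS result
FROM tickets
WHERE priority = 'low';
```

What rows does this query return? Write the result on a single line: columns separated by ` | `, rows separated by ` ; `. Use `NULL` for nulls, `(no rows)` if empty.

51

Rows where priority='low' → age_days values: [51, 10].
MAX of non-NULL values = 51.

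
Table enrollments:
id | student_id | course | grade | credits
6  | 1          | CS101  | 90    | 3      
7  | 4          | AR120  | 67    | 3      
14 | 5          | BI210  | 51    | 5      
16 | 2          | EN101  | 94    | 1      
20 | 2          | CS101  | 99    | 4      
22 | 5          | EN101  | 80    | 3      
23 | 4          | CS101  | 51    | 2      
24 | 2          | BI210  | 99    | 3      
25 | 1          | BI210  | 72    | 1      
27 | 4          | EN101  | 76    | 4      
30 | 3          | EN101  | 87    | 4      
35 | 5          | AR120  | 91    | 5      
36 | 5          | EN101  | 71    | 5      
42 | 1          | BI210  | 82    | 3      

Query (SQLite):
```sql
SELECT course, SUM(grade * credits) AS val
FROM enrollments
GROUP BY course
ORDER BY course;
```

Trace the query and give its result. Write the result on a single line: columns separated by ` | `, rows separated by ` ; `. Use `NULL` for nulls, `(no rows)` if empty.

AR120 | 656 ; BI210 | 870 ; CS101 | 768 ; EN101 | 1341

For each row compute grade * credits.
Group by course; take SUM of the expression per group.
  AR120: ids {7, 35} → SUM(grade * credits)=656
  BI210: ids {14, 24, 25, 42} → SUM(grade * credits)=870
  CS101: ids {6, 20, 23} → SUM(grade * credits)=768
  EN101: ids {16, 22, 27, 30, 36} → SUM(grade * credits)=1341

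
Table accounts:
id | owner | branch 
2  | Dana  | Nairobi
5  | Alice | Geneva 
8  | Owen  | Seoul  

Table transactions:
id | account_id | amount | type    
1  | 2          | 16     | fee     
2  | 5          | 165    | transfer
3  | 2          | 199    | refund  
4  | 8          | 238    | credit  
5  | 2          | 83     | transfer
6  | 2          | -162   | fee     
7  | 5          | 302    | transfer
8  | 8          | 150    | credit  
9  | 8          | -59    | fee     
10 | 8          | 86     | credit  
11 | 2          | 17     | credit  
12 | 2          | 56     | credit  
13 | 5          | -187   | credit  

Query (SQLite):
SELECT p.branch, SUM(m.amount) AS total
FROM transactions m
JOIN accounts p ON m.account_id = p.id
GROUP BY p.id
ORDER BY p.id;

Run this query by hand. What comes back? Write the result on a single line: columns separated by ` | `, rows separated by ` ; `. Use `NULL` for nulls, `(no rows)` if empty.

Nairobi | 209 ; Geneva | 280 ; Seoul | 415

Join each transactions row to its accounts via account_id.
Group joined rows by accounts.id; compute SUM(m.amount) per group.
  2: ids {1, 3, 5, 6, 11, 12} → SUM(m.amount)=209
  5: ids {2, 7, 13} → SUM(m.amount)=280
  8: ids {4, 8, 9, 10} → SUM(m.amount)=415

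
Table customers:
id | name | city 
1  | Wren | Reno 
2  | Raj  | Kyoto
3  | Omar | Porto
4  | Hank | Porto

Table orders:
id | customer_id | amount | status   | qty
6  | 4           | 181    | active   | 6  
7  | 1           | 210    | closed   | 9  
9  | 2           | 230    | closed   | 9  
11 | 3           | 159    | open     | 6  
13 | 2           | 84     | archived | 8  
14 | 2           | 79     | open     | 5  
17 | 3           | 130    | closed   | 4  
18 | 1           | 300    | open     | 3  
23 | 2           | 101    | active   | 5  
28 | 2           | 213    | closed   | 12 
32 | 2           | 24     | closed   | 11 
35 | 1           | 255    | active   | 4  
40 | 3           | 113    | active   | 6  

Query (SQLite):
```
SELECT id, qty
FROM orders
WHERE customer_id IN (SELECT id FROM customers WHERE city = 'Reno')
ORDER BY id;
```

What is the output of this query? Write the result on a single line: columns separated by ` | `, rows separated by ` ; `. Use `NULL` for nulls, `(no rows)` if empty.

Inner query: customers.id where city = 'Reno'.
Outer: keep orders rows whose customer_id is in that set.
Inner query → {1}

7 | 9 ; 18 | 3 ; 35 | 4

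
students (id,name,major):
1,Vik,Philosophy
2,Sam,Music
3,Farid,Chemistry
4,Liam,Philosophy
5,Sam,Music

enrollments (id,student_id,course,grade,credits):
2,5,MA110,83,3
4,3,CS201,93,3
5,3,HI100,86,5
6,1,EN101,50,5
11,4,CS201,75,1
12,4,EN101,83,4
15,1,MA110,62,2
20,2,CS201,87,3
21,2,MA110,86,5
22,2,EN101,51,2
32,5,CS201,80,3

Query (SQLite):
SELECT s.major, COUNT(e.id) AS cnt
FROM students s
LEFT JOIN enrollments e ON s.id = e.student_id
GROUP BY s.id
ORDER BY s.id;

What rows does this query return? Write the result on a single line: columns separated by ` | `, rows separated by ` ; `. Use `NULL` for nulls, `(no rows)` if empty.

LEFT JOIN keeps every students row; unmatched ones get NULL for enrollments columns.
Group by students.id and compute COUNT(e.id). COUNT(col) of an all-NULL group is 0.
  1: ids {6, 15} → COUNT(e.id)=2
  2: ids {20, 21, 22} → COUNT(e.id)=3
  3: ids {4, 5} → COUNT(e.id)=2
  4: ids {11, 12} → COUNT(e.id)=2
  5: ids {2, 32} → COUNT(e.id)=2

Philosophy | 2 ; Music | 3 ; Chemistry | 2 ; Philosophy | 2 ; Music | 2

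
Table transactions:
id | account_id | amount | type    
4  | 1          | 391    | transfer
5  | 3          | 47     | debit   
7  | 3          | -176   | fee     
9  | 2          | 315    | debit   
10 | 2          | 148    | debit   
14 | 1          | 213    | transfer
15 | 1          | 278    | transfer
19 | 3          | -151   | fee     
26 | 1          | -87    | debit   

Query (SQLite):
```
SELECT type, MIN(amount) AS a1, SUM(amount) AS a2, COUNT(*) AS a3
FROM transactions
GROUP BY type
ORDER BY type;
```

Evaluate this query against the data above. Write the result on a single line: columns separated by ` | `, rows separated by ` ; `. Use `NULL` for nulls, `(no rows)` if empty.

debit | -87 | 423 | 4 ; fee | -176 | -327 | 2 ; transfer | 213 | 882 | 3

Group transactions by type.
Per group compute: MIN(amount), SUM(amount), COUNT(*).
  debit: ids {5, 9, 10, 26} → MIN(amount)=-87, SUM(amount)=423, COUNT(*)=4
  fee: ids {7, 19} → MIN(amount)=-176, SUM(amount)=-327, COUNT(*)=2
  transfer: ids {4, 14, 15} → MIN(amount)=213, SUM(amount)=882, COUNT(*)=3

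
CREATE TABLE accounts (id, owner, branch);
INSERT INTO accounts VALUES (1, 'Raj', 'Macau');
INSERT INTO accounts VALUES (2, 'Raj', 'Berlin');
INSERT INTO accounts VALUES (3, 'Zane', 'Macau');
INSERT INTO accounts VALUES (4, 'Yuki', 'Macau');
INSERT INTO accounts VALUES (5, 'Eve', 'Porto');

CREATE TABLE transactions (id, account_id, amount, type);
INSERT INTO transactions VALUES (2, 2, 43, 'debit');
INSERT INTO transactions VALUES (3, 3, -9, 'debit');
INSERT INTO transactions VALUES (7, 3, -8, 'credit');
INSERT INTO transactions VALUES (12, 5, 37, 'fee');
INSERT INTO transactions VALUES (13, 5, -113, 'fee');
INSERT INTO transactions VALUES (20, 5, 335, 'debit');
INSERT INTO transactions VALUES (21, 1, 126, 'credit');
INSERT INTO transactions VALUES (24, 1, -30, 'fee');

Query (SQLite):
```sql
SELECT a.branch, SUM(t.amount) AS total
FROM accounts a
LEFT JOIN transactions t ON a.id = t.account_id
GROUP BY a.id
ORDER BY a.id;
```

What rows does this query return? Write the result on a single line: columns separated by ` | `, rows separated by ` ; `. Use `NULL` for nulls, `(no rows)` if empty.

LEFT JOIN keeps every accounts row; unmatched ones get NULL for transactions columns.
Group by accounts.id and compute SUM(t.amount). SUM over an all-NULL group is NULL.
  1: ids {21, 24} → SUM(t.amount)=96
  2: ids {2} → SUM(t.amount)=43
  3: ids {3, 7} → SUM(t.amount)=-17
  4: ids {—} → SUM(t.amount)=NULL
  5: ids {12, 13, 20} → SUM(t.amount)=259

Macau | 96 ; Berlin | 43 ; Macau | -17 ; Macau | NULL ; Porto | 259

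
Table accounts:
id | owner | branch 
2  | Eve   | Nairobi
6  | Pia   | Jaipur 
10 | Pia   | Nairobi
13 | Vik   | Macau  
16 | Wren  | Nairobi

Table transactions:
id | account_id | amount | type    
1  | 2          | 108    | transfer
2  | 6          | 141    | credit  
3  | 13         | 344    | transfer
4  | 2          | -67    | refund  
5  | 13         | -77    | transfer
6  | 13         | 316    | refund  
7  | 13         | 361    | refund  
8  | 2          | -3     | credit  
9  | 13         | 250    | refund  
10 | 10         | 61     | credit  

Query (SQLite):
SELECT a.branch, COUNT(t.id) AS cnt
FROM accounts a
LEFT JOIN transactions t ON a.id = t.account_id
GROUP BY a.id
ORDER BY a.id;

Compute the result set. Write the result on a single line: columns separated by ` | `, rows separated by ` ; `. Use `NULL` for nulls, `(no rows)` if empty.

Nairobi | 3 ; Jaipur | 1 ; Nairobi | 1 ; Macau | 5 ; Nairobi | 0

LEFT JOIN keeps every accounts row; unmatched ones get NULL for transactions columns.
Group by accounts.id and compute COUNT(t.id). COUNT(col) of an all-NULL group is 0.
  2: ids {1, 4, 8} → COUNT(t.id)=3
  6: ids {2} → COUNT(t.id)=1
  10: ids {10} → COUNT(t.id)=1
  13: ids {3, 5, 6, 7, 9} → COUNT(t.id)=5
  16: ids {—} → COUNT(t.id)=0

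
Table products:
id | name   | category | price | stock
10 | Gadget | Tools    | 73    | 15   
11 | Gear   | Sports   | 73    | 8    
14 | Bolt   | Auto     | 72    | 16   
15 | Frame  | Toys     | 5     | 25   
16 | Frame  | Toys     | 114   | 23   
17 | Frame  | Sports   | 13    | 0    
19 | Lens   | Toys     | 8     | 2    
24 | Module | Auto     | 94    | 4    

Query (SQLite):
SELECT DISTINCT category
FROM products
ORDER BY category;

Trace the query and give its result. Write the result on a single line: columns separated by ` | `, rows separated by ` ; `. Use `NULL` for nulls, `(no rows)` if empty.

Collect distinct category values from products.

Auto ; Sports ; Tools ; Toys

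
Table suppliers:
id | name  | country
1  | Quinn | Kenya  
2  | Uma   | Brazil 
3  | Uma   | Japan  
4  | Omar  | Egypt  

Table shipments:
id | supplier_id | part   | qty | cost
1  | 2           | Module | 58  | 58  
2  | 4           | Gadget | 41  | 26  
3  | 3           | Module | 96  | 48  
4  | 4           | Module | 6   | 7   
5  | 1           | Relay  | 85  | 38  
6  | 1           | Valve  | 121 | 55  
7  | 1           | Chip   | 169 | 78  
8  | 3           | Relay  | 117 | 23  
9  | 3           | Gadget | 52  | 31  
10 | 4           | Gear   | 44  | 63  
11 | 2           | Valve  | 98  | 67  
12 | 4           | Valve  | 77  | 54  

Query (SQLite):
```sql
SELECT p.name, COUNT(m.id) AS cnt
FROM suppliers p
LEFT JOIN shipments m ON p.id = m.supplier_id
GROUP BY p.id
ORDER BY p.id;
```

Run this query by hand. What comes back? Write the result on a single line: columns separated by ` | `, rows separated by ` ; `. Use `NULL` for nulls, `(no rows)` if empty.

Quinn | 3 ; Uma | 2 ; Uma | 3 ; Omar | 4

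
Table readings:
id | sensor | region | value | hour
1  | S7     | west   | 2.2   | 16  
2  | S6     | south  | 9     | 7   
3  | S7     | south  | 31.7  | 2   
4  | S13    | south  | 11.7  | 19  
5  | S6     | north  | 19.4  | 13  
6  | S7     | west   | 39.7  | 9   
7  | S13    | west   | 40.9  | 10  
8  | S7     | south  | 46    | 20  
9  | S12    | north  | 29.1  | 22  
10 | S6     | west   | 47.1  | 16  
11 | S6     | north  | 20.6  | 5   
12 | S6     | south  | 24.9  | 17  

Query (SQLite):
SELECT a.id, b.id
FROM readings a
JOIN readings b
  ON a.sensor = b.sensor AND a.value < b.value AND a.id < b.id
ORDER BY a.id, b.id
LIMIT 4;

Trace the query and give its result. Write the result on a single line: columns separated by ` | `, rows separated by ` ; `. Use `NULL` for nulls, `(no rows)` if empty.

1 | 3 ; 1 | 6 ; 1 | 8 ; 2 | 5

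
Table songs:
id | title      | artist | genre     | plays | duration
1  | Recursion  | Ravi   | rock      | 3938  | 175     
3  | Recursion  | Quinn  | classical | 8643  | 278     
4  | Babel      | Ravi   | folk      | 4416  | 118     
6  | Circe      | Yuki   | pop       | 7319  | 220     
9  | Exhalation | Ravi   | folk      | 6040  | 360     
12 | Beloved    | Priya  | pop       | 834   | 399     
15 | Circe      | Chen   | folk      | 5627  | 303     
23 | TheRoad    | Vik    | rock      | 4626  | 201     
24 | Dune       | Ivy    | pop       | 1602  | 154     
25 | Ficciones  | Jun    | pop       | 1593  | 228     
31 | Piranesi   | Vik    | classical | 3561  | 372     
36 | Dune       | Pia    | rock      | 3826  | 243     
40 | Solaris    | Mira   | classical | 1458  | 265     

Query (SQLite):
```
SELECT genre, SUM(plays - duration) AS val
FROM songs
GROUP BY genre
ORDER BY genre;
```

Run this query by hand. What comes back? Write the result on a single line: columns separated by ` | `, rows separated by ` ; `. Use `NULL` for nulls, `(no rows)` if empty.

For each row compute plays - duration.
Group by genre; take SUM of the expression per group.
  classical: ids {3, 31, 40} → SUM(plays - duration)=12747
  folk: ids {4, 9, 15} → SUM(plays - duration)=15302
  pop: ids {6, 12, 24, 25} → SUM(plays - duration)=10347
  rock: ids {1, 23, 36} → SUM(plays - duration)=11771

classical | 12747 ; folk | 15302 ; pop | 10347 ; rock | 11771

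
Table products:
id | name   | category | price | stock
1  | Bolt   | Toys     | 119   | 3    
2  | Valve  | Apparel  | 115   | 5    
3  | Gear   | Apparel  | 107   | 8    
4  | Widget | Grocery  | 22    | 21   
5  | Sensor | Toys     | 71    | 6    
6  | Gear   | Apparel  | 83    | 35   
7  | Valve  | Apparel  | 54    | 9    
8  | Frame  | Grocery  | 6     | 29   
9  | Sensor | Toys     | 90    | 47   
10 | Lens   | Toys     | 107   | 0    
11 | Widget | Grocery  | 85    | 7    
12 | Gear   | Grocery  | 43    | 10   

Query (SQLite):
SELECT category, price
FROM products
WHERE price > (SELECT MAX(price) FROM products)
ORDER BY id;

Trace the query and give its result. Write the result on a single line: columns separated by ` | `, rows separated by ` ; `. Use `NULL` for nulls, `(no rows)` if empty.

(no rows)

Scalar subquery: MAX(price) over all products rows = 119.
Keep rows where price > that value.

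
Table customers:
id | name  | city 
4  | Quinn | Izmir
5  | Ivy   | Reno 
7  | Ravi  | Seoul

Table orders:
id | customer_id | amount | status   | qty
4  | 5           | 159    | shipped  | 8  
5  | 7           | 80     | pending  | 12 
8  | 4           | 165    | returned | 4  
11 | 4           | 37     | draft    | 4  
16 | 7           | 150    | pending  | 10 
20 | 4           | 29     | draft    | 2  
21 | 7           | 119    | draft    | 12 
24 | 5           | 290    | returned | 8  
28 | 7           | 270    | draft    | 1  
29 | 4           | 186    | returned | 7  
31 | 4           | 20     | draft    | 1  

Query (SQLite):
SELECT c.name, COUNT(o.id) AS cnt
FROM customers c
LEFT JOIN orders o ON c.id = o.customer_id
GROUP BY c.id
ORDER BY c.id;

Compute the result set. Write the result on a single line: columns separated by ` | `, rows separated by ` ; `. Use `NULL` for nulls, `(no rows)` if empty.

Quinn | 5 ; Ivy | 2 ; Ravi | 4

LEFT JOIN keeps every customers row; unmatched ones get NULL for orders columns.
Group by customers.id and compute COUNT(o.id). COUNT(col) of an all-NULL group is 0.
  4: ids {8, 11, 20, 29, 31} → COUNT(o.id)=5
  5: ids {4, 24} → COUNT(o.id)=2
  7: ids {5, 16, 21, 28} → COUNT(o.id)=4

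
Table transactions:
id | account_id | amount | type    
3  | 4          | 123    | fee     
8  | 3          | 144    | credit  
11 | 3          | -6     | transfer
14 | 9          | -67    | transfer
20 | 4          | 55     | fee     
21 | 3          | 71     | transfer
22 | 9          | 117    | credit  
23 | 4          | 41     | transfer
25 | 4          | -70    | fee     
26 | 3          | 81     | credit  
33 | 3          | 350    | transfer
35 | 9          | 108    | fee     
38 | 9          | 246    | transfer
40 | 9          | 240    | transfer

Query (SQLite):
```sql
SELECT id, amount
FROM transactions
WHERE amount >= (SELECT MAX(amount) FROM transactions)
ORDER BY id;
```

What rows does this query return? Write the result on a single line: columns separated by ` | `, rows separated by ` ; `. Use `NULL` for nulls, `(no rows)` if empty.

33 | 350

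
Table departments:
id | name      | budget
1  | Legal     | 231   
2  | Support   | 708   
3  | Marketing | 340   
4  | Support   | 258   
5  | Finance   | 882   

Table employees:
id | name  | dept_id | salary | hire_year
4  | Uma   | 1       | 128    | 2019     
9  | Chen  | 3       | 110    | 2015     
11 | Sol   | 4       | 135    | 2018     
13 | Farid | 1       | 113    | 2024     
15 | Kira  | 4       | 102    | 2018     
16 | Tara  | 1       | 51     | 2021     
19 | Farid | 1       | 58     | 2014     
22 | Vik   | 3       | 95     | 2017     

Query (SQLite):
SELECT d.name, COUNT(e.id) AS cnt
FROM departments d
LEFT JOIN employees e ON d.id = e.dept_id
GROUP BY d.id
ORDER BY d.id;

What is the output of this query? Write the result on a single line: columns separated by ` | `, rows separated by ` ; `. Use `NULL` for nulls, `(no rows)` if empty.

Legal | 4 ; Support | 0 ; Marketing | 2 ; Support | 2 ; Finance | 0

LEFT JOIN keeps every departments row; unmatched ones get NULL for employees columns.
Group by departments.id and compute COUNT(e.id). COUNT(col) of an all-NULL group is 0.
  1: ids {4, 13, 16, 19} → COUNT(e.id)=4
  2: ids {—} → COUNT(e.id)=0
  3: ids {9, 22} → COUNT(e.id)=2
  4: ids {11, 15} → COUNT(e.id)=2
  5: ids {—} → COUNT(e.id)=0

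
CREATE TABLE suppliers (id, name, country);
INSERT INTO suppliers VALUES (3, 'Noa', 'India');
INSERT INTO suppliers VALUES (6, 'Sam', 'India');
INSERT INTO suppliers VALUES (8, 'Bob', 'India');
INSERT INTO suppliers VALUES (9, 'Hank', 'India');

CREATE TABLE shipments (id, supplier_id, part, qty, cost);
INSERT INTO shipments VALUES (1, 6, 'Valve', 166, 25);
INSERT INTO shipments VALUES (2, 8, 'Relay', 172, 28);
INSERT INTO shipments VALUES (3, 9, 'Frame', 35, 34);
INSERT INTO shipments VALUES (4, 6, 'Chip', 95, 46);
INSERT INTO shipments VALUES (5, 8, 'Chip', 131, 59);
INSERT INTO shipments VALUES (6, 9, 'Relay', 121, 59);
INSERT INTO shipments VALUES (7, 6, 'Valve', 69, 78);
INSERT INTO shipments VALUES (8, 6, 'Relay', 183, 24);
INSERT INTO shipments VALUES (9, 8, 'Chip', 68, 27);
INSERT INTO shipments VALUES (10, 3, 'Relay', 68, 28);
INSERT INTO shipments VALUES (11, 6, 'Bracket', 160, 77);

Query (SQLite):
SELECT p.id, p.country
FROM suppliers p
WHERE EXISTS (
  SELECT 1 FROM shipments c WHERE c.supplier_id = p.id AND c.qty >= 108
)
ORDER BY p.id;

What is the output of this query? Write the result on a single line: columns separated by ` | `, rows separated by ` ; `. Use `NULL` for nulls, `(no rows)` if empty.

For each suppliers row, check whether any shipments with matching supplier_id has qty >= 108.
Keep rows where that is true.

6 | India ; 8 | India ; 9 | India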